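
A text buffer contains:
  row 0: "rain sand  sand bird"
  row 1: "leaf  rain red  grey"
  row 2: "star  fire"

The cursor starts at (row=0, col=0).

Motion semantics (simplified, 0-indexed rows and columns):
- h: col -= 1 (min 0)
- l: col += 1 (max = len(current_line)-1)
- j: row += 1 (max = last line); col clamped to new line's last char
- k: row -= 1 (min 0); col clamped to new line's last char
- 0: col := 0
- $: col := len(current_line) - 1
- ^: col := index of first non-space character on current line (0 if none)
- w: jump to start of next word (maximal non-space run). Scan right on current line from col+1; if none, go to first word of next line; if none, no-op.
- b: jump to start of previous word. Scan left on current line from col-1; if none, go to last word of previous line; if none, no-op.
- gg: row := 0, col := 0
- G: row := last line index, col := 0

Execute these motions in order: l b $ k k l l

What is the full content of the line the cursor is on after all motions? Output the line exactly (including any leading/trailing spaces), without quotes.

After 1 (l): row=0 col=1 char='a'
After 2 (b): row=0 col=0 char='r'
After 3 ($): row=0 col=19 char='d'
After 4 (k): row=0 col=19 char='d'
After 5 (k): row=0 col=19 char='d'
After 6 (l): row=0 col=19 char='d'
After 7 (l): row=0 col=19 char='d'

Answer: rain sand  sand bird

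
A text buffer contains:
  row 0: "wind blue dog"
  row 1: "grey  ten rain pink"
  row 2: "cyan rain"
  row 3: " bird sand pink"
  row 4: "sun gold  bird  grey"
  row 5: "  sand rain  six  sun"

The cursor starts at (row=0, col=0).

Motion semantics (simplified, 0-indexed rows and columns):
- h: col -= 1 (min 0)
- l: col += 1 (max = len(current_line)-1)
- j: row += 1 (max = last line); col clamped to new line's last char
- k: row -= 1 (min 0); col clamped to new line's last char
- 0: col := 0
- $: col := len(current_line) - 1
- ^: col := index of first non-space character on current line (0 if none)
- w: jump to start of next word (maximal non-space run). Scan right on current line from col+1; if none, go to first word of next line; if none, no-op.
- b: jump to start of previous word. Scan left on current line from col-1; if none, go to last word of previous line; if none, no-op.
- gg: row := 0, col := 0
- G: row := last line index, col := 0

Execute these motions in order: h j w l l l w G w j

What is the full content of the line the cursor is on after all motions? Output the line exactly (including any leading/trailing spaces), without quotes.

Answer:   sand rain  six  sun

Derivation:
After 1 (h): row=0 col=0 char='w'
After 2 (j): row=1 col=0 char='g'
After 3 (w): row=1 col=6 char='t'
After 4 (l): row=1 col=7 char='e'
After 5 (l): row=1 col=8 char='n'
After 6 (l): row=1 col=9 char='_'
After 7 (w): row=1 col=10 char='r'
After 8 (G): row=5 col=0 char='_'
After 9 (w): row=5 col=2 char='s'
After 10 (j): row=5 col=2 char='s'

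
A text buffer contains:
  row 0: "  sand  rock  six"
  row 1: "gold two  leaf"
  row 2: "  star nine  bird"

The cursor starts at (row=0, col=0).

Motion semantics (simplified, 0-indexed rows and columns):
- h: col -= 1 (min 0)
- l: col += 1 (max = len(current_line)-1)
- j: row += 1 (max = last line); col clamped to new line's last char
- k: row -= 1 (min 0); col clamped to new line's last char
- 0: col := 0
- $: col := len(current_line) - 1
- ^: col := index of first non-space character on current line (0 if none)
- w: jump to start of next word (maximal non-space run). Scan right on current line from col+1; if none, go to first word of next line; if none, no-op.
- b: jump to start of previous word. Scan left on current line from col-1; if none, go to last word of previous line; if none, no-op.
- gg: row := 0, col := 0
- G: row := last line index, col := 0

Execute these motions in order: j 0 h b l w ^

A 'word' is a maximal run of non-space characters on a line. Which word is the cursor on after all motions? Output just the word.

Answer: gold

Derivation:
After 1 (j): row=1 col=0 char='g'
After 2 (0): row=1 col=0 char='g'
After 3 (h): row=1 col=0 char='g'
After 4 (b): row=0 col=14 char='s'
After 5 (l): row=0 col=15 char='i'
After 6 (w): row=1 col=0 char='g'
After 7 (^): row=1 col=0 char='g'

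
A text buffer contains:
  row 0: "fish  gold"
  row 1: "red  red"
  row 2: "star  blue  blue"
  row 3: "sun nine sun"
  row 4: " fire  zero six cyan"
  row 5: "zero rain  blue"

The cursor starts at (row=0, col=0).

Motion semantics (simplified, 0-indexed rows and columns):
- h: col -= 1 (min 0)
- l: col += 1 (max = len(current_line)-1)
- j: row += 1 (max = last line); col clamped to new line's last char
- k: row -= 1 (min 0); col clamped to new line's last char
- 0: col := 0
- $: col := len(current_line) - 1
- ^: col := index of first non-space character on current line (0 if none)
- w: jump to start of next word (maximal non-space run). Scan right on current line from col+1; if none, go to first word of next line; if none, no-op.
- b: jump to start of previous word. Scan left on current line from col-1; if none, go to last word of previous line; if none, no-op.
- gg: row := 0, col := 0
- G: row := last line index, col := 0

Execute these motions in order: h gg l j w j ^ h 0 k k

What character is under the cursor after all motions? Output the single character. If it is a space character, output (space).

Answer: f

Derivation:
After 1 (h): row=0 col=0 char='f'
After 2 (gg): row=0 col=0 char='f'
After 3 (l): row=0 col=1 char='i'
After 4 (j): row=1 col=1 char='e'
After 5 (w): row=1 col=5 char='r'
After 6 (j): row=2 col=5 char='_'
After 7 (^): row=2 col=0 char='s'
After 8 (h): row=2 col=0 char='s'
After 9 (0): row=2 col=0 char='s'
After 10 (k): row=1 col=0 char='r'
After 11 (k): row=0 col=0 char='f'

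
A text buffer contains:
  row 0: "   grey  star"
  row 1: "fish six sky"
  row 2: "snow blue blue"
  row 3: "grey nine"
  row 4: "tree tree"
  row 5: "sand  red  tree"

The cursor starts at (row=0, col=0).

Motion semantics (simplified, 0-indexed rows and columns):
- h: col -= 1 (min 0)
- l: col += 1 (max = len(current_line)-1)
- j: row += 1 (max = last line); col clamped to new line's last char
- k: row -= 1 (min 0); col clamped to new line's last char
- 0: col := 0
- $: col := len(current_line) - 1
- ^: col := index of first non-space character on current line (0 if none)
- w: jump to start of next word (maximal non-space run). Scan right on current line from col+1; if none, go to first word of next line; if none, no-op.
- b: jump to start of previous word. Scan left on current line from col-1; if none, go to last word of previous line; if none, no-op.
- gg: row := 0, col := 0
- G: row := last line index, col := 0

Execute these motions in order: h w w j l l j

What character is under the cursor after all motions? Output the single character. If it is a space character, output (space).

Answer: l

Derivation:
After 1 (h): row=0 col=0 char='_'
After 2 (w): row=0 col=3 char='g'
After 3 (w): row=0 col=9 char='s'
After 4 (j): row=1 col=9 char='s'
After 5 (l): row=1 col=10 char='k'
After 6 (l): row=1 col=11 char='y'
After 7 (j): row=2 col=11 char='l'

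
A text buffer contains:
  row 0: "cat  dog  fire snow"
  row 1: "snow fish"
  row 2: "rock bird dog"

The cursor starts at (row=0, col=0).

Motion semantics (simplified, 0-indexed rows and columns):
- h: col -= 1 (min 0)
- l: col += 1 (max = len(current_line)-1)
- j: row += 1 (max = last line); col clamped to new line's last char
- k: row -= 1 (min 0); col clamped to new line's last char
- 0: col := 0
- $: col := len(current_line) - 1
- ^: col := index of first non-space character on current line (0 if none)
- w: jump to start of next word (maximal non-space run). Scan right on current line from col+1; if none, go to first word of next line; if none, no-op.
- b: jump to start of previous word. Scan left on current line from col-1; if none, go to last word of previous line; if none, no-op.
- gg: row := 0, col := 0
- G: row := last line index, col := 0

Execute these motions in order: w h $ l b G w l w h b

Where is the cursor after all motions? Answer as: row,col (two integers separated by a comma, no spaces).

Answer: 2,5

Derivation:
After 1 (w): row=0 col=5 char='d'
After 2 (h): row=0 col=4 char='_'
After 3 ($): row=0 col=18 char='w'
After 4 (l): row=0 col=18 char='w'
After 5 (b): row=0 col=15 char='s'
After 6 (G): row=2 col=0 char='r'
After 7 (w): row=2 col=5 char='b'
After 8 (l): row=2 col=6 char='i'
After 9 (w): row=2 col=10 char='d'
After 10 (h): row=2 col=9 char='_'
After 11 (b): row=2 col=5 char='b'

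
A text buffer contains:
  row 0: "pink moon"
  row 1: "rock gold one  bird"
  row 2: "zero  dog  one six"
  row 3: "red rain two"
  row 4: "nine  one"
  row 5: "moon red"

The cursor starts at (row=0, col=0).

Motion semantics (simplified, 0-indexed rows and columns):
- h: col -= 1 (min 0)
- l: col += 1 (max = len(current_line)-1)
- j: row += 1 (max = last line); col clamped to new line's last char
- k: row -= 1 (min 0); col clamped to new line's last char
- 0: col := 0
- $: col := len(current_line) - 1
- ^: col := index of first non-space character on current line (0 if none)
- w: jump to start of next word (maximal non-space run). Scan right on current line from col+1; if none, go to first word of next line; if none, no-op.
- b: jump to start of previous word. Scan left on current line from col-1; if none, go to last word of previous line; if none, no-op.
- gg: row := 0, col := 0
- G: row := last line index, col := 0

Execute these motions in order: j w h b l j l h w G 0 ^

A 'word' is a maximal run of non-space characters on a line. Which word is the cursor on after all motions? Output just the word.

After 1 (j): row=1 col=0 char='r'
After 2 (w): row=1 col=5 char='g'
After 3 (h): row=1 col=4 char='_'
After 4 (b): row=1 col=0 char='r'
After 5 (l): row=1 col=1 char='o'
After 6 (j): row=2 col=1 char='e'
After 7 (l): row=2 col=2 char='r'
After 8 (h): row=2 col=1 char='e'
After 9 (w): row=2 col=6 char='d'
After 10 (G): row=5 col=0 char='m'
After 11 (0): row=5 col=0 char='m'
After 12 (^): row=5 col=0 char='m'

Answer: moon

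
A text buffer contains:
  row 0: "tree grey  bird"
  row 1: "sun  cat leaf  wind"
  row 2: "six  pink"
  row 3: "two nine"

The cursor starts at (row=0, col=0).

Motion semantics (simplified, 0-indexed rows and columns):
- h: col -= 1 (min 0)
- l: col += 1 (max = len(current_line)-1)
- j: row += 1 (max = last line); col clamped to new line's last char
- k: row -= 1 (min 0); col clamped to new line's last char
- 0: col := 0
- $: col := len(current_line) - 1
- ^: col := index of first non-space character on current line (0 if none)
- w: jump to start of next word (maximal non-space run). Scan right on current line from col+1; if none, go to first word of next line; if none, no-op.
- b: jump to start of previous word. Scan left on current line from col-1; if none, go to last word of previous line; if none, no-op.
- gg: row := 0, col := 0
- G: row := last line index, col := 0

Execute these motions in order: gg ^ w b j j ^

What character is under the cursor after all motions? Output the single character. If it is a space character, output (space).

After 1 (gg): row=0 col=0 char='t'
After 2 (^): row=0 col=0 char='t'
After 3 (w): row=0 col=5 char='g'
After 4 (b): row=0 col=0 char='t'
After 5 (j): row=1 col=0 char='s'
After 6 (j): row=2 col=0 char='s'
After 7 (^): row=2 col=0 char='s'

Answer: s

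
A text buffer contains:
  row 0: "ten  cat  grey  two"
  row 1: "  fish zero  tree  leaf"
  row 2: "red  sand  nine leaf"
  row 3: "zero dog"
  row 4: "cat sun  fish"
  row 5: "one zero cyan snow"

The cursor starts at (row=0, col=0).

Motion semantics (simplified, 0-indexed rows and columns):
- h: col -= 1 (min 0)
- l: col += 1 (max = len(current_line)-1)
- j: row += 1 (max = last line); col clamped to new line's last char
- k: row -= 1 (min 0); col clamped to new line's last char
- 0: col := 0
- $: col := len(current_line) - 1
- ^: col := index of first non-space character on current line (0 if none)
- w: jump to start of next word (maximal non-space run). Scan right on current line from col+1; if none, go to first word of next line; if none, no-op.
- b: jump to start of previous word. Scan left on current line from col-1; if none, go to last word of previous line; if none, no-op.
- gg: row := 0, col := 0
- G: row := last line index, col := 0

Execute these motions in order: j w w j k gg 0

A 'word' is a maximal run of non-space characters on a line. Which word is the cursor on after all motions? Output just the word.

Answer: ten

Derivation:
After 1 (j): row=1 col=0 char='_'
After 2 (w): row=1 col=2 char='f'
After 3 (w): row=1 col=7 char='z'
After 4 (j): row=2 col=7 char='n'
After 5 (k): row=1 col=7 char='z'
After 6 (gg): row=0 col=0 char='t'
After 7 (0): row=0 col=0 char='t'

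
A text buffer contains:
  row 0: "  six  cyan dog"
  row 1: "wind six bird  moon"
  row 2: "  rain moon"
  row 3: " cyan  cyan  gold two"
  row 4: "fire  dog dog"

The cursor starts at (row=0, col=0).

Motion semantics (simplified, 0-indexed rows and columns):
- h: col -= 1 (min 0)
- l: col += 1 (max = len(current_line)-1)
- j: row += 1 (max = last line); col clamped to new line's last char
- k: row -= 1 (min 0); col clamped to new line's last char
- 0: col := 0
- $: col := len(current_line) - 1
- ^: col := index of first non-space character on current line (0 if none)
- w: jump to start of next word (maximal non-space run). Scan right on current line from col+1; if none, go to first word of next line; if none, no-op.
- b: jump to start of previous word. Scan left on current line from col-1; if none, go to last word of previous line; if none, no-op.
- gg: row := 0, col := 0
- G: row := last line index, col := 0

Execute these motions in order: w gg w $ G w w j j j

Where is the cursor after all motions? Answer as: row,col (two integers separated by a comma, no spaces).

After 1 (w): row=0 col=2 char='s'
After 2 (gg): row=0 col=0 char='_'
After 3 (w): row=0 col=2 char='s'
After 4 ($): row=0 col=14 char='g'
After 5 (G): row=4 col=0 char='f'
After 6 (w): row=4 col=6 char='d'
After 7 (w): row=4 col=10 char='d'
After 8 (j): row=4 col=10 char='d'
After 9 (j): row=4 col=10 char='d'
After 10 (j): row=4 col=10 char='d'

Answer: 4,10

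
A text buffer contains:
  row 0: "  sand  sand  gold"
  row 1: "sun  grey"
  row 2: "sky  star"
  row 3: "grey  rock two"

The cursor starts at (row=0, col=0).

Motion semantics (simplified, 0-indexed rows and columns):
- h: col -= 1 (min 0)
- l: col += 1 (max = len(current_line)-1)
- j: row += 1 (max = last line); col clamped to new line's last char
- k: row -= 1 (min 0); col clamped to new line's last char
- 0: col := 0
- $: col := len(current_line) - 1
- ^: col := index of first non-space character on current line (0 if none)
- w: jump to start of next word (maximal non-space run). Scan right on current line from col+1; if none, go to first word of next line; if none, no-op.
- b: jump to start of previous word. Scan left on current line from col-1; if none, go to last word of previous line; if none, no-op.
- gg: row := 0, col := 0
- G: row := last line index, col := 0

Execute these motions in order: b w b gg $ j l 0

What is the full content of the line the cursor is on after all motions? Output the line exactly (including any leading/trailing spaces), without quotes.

After 1 (b): row=0 col=0 char='_'
After 2 (w): row=0 col=2 char='s'
After 3 (b): row=0 col=2 char='s'
After 4 (gg): row=0 col=0 char='_'
After 5 ($): row=0 col=17 char='d'
After 6 (j): row=1 col=8 char='y'
After 7 (l): row=1 col=8 char='y'
After 8 (0): row=1 col=0 char='s'

Answer: sun  grey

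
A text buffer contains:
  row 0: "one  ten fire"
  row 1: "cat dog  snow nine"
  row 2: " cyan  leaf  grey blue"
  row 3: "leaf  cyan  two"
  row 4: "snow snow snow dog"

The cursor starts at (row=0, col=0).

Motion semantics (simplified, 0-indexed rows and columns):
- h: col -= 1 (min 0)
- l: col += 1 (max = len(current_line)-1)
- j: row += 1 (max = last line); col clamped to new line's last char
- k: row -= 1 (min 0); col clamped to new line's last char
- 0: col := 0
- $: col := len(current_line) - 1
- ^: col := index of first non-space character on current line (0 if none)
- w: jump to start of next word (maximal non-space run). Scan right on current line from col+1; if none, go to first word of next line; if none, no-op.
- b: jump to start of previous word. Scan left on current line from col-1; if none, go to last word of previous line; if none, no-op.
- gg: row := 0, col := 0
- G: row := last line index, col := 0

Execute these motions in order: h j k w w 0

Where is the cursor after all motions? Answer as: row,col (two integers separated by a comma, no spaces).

After 1 (h): row=0 col=0 char='o'
After 2 (j): row=1 col=0 char='c'
After 3 (k): row=0 col=0 char='o'
After 4 (w): row=0 col=5 char='t'
After 5 (w): row=0 col=9 char='f'
After 6 (0): row=0 col=0 char='o'

Answer: 0,0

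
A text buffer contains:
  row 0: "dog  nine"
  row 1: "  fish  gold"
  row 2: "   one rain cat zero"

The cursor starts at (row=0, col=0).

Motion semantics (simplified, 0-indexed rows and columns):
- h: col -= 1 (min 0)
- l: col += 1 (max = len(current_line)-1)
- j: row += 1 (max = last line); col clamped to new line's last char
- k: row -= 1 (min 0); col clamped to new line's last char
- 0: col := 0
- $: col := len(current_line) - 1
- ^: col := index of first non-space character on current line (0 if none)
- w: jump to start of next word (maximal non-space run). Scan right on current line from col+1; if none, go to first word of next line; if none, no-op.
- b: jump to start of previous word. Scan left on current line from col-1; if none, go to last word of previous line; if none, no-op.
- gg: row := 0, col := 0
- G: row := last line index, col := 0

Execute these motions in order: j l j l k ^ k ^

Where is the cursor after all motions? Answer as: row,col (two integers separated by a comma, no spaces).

Answer: 0,0

Derivation:
After 1 (j): row=1 col=0 char='_'
After 2 (l): row=1 col=1 char='_'
After 3 (j): row=2 col=1 char='_'
After 4 (l): row=2 col=2 char='_'
After 5 (k): row=1 col=2 char='f'
After 6 (^): row=1 col=2 char='f'
After 7 (k): row=0 col=2 char='g'
After 8 (^): row=0 col=0 char='d'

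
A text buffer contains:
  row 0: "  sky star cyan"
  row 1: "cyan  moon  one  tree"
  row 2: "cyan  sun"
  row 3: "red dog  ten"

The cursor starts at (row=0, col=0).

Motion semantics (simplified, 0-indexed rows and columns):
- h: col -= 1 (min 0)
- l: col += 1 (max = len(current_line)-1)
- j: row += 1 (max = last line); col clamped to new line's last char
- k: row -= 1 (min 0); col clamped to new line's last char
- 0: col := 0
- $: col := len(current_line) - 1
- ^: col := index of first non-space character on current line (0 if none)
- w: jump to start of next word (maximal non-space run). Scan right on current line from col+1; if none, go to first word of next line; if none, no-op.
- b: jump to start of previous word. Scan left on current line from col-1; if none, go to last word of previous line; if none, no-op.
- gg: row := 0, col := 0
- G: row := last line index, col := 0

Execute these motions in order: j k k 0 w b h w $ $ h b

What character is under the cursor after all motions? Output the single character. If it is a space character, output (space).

Answer: c

Derivation:
After 1 (j): row=1 col=0 char='c'
After 2 (k): row=0 col=0 char='_'
After 3 (k): row=0 col=0 char='_'
After 4 (0): row=0 col=0 char='_'
After 5 (w): row=0 col=2 char='s'
After 6 (b): row=0 col=2 char='s'
After 7 (h): row=0 col=1 char='_'
After 8 (w): row=0 col=2 char='s'
After 9 ($): row=0 col=14 char='n'
After 10 ($): row=0 col=14 char='n'
After 11 (h): row=0 col=13 char='a'
After 12 (b): row=0 col=11 char='c'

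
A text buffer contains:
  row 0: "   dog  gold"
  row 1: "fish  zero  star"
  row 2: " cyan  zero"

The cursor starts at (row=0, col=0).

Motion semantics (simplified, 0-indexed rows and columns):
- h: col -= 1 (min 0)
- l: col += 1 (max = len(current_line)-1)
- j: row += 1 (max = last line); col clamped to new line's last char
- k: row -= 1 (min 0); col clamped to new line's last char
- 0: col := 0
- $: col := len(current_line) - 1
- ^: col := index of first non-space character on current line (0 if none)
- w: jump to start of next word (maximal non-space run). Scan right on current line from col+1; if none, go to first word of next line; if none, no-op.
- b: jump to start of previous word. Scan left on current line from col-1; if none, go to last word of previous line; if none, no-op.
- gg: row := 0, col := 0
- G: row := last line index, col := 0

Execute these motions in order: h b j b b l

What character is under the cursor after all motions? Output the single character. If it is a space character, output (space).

After 1 (h): row=0 col=0 char='_'
After 2 (b): row=0 col=0 char='_'
After 3 (j): row=1 col=0 char='f'
After 4 (b): row=0 col=8 char='g'
After 5 (b): row=0 col=3 char='d'
After 6 (l): row=0 col=4 char='o'

Answer: o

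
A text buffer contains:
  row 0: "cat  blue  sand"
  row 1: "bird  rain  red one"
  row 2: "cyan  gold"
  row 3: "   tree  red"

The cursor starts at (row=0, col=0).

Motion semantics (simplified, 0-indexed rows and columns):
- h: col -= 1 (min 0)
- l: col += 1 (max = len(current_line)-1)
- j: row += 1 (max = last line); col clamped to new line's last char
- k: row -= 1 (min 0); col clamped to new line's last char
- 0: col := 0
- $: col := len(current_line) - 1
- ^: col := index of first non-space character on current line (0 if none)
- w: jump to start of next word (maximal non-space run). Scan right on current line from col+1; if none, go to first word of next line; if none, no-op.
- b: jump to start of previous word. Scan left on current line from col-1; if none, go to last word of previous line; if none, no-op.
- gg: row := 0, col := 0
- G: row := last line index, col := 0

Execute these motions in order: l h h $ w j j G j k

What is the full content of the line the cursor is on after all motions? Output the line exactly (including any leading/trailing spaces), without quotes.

Answer: cyan  gold

Derivation:
After 1 (l): row=0 col=1 char='a'
After 2 (h): row=0 col=0 char='c'
After 3 (h): row=0 col=0 char='c'
After 4 ($): row=0 col=14 char='d'
After 5 (w): row=1 col=0 char='b'
After 6 (j): row=2 col=0 char='c'
After 7 (j): row=3 col=0 char='_'
After 8 (G): row=3 col=0 char='_'
After 9 (j): row=3 col=0 char='_'
After 10 (k): row=2 col=0 char='c'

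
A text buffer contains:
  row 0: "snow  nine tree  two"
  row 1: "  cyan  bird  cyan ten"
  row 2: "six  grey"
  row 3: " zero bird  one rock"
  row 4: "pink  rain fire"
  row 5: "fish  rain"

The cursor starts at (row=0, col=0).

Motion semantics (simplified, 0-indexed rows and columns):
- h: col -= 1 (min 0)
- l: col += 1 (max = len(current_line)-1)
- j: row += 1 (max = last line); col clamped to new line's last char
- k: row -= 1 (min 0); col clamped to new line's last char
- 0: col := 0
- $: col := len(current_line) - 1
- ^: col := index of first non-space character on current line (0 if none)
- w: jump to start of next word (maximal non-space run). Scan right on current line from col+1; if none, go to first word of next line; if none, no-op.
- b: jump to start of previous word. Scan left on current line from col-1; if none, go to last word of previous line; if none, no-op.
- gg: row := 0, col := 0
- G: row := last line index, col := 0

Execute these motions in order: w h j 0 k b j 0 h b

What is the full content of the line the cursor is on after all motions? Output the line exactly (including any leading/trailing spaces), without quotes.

Answer: snow  nine tree  two

Derivation:
After 1 (w): row=0 col=6 char='n'
After 2 (h): row=0 col=5 char='_'
After 3 (j): row=1 col=5 char='n'
After 4 (0): row=1 col=0 char='_'
After 5 (k): row=0 col=0 char='s'
After 6 (b): row=0 col=0 char='s'
After 7 (j): row=1 col=0 char='_'
After 8 (0): row=1 col=0 char='_'
After 9 (h): row=1 col=0 char='_'
After 10 (b): row=0 col=17 char='t'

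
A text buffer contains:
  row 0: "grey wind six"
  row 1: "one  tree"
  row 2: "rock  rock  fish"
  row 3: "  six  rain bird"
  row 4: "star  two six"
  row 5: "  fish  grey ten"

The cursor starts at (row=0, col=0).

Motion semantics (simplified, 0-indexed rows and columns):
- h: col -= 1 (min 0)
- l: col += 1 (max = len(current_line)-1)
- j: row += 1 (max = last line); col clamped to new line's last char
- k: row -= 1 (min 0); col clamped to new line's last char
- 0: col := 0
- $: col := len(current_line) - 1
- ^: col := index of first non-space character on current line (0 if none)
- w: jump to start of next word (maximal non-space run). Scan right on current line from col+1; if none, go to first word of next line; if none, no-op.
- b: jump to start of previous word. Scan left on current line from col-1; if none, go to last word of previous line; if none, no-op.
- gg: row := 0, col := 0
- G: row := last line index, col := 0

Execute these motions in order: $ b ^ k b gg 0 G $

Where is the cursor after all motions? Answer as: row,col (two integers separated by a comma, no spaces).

Answer: 5,15

Derivation:
After 1 ($): row=0 col=12 char='x'
After 2 (b): row=0 col=10 char='s'
After 3 (^): row=0 col=0 char='g'
After 4 (k): row=0 col=0 char='g'
After 5 (b): row=0 col=0 char='g'
After 6 (gg): row=0 col=0 char='g'
After 7 (0): row=0 col=0 char='g'
After 8 (G): row=5 col=0 char='_'
After 9 ($): row=5 col=15 char='n'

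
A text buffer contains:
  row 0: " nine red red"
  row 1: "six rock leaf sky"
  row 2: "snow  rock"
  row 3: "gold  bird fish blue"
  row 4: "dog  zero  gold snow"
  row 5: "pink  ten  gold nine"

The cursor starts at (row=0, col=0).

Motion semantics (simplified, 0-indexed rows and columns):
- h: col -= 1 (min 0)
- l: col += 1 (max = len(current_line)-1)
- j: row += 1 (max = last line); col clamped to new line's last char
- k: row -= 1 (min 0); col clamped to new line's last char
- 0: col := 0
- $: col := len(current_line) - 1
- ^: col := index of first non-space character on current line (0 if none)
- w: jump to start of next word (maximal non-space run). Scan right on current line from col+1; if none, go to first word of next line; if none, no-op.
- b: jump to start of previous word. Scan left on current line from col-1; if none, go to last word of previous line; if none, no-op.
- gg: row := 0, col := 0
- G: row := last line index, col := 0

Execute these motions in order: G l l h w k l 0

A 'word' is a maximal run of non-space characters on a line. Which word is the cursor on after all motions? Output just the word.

After 1 (G): row=5 col=0 char='p'
After 2 (l): row=5 col=1 char='i'
After 3 (l): row=5 col=2 char='n'
After 4 (h): row=5 col=1 char='i'
After 5 (w): row=5 col=6 char='t'
After 6 (k): row=4 col=6 char='e'
After 7 (l): row=4 col=7 char='r'
After 8 (0): row=4 col=0 char='d'

Answer: dog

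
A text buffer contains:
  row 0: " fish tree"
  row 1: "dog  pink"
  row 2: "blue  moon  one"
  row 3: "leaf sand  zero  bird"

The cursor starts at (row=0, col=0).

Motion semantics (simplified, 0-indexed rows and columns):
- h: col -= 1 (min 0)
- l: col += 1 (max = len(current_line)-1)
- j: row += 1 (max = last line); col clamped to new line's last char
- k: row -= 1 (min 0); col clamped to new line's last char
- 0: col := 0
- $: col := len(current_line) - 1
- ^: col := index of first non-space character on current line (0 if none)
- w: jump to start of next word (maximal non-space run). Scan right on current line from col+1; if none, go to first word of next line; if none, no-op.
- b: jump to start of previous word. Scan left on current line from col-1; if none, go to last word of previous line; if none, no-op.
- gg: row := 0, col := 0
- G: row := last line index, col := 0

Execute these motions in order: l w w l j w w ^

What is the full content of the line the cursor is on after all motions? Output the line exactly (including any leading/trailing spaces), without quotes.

After 1 (l): row=0 col=1 char='f'
After 2 (w): row=0 col=6 char='t'
After 3 (w): row=1 col=0 char='d'
After 4 (l): row=1 col=1 char='o'
After 5 (j): row=2 col=1 char='l'
After 6 (w): row=2 col=6 char='m'
After 7 (w): row=2 col=12 char='o'
After 8 (^): row=2 col=0 char='b'

Answer: blue  moon  one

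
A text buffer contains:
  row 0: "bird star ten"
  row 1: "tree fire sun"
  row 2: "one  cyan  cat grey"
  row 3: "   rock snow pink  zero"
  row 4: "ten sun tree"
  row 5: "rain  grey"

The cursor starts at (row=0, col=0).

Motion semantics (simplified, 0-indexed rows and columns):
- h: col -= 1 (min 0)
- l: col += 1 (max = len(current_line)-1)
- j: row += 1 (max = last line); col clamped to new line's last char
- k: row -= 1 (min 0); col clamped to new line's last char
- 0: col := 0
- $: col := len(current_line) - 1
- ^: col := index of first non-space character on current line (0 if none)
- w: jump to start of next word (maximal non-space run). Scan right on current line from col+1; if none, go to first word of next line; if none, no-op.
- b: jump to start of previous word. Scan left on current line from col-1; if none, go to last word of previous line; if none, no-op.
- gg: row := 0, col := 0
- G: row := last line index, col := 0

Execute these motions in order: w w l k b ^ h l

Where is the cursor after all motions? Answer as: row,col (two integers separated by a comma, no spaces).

Answer: 0,1

Derivation:
After 1 (w): row=0 col=5 char='s'
After 2 (w): row=0 col=10 char='t'
After 3 (l): row=0 col=11 char='e'
After 4 (k): row=0 col=11 char='e'
After 5 (b): row=0 col=10 char='t'
After 6 (^): row=0 col=0 char='b'
After 7 (h): row=0 col=0 char='b'
After 8 (l): row=0 col=1 char='i'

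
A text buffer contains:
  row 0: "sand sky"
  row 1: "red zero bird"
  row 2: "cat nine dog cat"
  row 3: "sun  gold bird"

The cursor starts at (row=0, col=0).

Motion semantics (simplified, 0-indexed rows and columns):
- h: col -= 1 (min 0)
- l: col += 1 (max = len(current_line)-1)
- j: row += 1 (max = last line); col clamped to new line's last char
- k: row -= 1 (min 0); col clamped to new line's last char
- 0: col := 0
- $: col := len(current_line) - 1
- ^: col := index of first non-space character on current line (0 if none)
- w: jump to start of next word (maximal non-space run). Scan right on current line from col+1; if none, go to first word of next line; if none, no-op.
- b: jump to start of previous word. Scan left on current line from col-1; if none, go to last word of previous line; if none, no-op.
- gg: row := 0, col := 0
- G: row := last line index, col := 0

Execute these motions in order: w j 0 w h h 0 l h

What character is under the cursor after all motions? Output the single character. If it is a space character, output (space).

After 1 (w): row=0 col=5 char='s'
After 2 (j): row=1 col=5 char='e'
After 3 (0): row=1 col=0 char='r'
After 4 (w): row=1 col=4 char='z'
After 5 (h): row=1 col=3 char='_'
After 6 (h): row=1 col=2 char='d'
After 7 (0): row=1 col=0 char='r'
After 8 (l): row=1 col=1 char='e'
After 9 (h): row=1 col=0 char='r'

Answer: r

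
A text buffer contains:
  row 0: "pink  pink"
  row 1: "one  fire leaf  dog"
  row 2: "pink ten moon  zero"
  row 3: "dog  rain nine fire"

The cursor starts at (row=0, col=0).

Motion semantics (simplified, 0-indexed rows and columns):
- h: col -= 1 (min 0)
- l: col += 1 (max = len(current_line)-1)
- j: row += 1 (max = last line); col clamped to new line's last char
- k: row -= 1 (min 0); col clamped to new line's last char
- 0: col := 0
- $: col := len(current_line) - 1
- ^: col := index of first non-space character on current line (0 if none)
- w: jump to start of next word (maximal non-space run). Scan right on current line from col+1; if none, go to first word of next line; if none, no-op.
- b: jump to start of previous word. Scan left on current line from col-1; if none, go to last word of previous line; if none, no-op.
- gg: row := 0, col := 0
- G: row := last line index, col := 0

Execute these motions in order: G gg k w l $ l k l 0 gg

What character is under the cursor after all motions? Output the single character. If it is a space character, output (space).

After 1 (G): row=3 col=0 char='d'
After 2 (gg): row=0 col=0 char='p'
After 3 (k): row=0 col=0 char='p'
After 4 (w): row=0 col=6 char='p'
After 5 (l): row=0 col=7 char='i'
After 6 ($): row=0 col=9 char='k'
After 7 (l): row=0 col=9 char='k'
After 8 (k): row=0 col=9 char='k'
After 9 (l): row=0 col=9 char='k'
After 10 (0): row=0 col=0 char='p'
After 11 (gg): row=0 col=0 char='p'

Answer: p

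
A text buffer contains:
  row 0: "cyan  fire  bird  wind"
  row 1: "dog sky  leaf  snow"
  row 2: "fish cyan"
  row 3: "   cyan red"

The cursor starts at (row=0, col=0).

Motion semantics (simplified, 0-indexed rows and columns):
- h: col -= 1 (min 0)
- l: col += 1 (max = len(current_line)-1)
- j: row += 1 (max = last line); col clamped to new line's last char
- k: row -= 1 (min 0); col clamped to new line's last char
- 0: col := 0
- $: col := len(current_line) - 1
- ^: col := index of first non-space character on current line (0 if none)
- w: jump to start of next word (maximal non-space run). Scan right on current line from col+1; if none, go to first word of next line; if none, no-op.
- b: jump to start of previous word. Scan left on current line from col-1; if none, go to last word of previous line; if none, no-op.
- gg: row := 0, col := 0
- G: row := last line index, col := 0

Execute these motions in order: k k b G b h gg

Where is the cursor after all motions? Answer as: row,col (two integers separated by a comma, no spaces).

Answer: 0,0

Derivation:
After 1 (k): row=0 col=0 char='c'
After 2 (k): row=0 col=0 char='c'
After 3 (b): row=0 col=0 char='c'
After 4 (G): row=3 col=0 char='_'
After 5 (b): row=2 col=5 char='c'
After 6 (h): row=2 col=4 char='_'
After 7 (gg): row=0 col=0 char='c'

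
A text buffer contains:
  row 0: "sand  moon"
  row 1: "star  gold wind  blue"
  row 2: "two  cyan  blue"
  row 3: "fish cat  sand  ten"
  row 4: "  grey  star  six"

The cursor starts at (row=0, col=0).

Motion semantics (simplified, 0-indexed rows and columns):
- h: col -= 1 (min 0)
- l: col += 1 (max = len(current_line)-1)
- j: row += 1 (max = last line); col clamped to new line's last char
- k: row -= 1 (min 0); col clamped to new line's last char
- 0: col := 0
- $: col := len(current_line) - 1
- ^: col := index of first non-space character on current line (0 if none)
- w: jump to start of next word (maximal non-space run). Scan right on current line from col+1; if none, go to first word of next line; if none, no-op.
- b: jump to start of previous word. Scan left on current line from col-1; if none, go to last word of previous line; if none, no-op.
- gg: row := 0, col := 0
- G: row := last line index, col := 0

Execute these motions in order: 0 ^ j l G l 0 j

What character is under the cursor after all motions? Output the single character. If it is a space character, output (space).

Answer: (space)

Derivation:
After 1 (0): row=0 col=0 char='s'
After 2 (^): row=0 col=0 char='s'
After 3 (j): row=1 col=0 char='s'
After 4 (l): row=1 col=1 char='t'
After 5 (G): row=4 col=0 char='_'
After 6 (l): row=4 col=1 char='_'
After 7 (0): row=4 col=0 char='_'
After 8 (j): row=4 col=0 char='_'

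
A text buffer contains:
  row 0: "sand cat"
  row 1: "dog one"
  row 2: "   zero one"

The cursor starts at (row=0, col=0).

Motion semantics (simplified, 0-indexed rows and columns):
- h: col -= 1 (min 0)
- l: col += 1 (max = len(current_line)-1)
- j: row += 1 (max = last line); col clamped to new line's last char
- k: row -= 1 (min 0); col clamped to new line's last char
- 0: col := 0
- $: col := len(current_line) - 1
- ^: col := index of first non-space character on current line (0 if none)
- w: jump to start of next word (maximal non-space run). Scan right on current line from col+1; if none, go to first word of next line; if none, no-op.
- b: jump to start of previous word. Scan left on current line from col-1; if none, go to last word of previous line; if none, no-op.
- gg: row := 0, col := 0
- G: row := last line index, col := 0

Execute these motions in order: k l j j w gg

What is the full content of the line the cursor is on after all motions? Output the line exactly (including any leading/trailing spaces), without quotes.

Answer: sand cat

Derivation:
After 1 (k): row=0 col=0 char='s'
After 2 (l): row=0 col=1 char='a'
After 3 (j): row=1 col=1 char='o'
After 4 (j): row=2 col=1 char='_'
After 5 (w): row=2 col=3 char='z'
After 6 (gg): row=0 col=0 char='s'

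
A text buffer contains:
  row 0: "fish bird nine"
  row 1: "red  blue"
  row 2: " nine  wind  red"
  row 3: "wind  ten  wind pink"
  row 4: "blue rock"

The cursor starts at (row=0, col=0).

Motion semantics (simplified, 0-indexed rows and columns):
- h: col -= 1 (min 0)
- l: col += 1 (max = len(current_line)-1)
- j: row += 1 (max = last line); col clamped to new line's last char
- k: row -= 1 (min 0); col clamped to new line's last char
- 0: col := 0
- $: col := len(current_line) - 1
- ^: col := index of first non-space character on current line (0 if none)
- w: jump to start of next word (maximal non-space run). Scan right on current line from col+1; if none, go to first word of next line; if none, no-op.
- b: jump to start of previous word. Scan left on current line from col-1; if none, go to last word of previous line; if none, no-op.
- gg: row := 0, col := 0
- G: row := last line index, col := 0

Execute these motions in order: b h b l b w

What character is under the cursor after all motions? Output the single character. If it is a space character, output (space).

Answer: b

Derivation:
After 1 (b): row=0 col=0 char='f'
After 2 (h): row=0 col=0 char='f'
After 3 (b): row=0 col=0 char='f'
After 4 (l): row=0 col=1 char='i'
After 5 (b): row=0 col=0 char='f'
After 6 (w): row=0 col=5 char='b'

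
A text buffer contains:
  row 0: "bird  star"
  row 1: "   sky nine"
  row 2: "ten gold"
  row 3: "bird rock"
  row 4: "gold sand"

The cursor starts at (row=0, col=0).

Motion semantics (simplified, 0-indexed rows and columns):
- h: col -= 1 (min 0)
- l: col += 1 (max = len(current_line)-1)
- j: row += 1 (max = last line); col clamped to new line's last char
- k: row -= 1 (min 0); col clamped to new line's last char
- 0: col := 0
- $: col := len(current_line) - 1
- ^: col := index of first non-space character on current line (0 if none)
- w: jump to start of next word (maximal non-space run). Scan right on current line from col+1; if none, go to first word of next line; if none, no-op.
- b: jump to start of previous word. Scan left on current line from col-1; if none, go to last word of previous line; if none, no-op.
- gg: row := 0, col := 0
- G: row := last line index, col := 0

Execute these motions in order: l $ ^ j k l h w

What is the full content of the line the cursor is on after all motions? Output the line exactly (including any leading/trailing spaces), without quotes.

After 1 (l): row=0 col=1 char='i'
After 2 ($): row=0 col=9 char='r'
After 3 (^): row=0 col=0 char='b'
After 4 (j): row=1 col=0 char='_'
After 5 (k): row=0 col=0 char='b'
After 6 (l): row=0 col=1 char='i'
After 7 (h): row=0 col=0 char='b'
After 8 (w): row=0 col=6 char='s'

Answer: bird  star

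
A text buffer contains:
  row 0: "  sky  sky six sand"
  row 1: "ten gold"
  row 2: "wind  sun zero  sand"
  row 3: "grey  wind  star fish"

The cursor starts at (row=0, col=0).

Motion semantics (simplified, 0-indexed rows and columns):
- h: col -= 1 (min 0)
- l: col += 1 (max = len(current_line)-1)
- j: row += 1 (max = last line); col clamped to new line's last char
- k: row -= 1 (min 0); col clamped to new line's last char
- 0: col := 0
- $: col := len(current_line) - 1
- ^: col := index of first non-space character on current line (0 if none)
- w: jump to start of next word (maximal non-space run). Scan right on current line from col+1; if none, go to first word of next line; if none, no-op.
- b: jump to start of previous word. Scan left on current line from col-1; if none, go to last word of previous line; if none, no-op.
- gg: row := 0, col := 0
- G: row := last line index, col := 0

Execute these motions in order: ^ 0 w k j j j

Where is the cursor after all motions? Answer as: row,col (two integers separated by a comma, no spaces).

After 1 (^): row=0 col=2 char='s'
After 2 (0): row=0 col=0 char='_'
After 3 (w): row=0 col=2 char='s'
After 4 (k): row=0 col=2 char='s'
After 5 (j): row=1 col=2 char='n'
After 6 (j): row=2 col=2 char='n'
After 7 (j): row=3 col=2 char='e'

Answer: 3,2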